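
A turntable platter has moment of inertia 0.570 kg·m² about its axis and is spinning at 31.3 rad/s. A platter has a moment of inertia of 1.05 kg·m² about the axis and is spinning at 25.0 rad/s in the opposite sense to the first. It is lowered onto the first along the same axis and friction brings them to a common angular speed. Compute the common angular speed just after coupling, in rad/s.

|ω_f| ≈ 5.19 rad/s

The coupling torques are internal; angular momentum about the shared axis is conserved.
Taking A's sense as positive: L = (0.5700)(31.3) − (1.050)(25.0) = -8.409 kg·m²·rad/s.
Combined I = 0.5700 + 1.050 = 1.620 kg·m².
ω_f = L / I = -8.409 / 1.620 = -5.191 rad/s.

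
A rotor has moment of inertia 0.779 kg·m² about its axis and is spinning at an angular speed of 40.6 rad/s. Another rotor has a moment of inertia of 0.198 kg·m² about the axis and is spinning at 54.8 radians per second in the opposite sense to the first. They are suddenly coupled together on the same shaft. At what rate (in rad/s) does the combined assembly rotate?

The coupling torques are internal; angular momentum about the shared axis is conserved.
Taking A's sense as positive: L = (0.7790)(40.6) − (0.1980)(54.8) = 20.78 kg·m²·rad/s.
Combined I = 0.7790 + 0.1980 = 0.9770 kg·m².
ω_f = L / I = 20.78 / 0.9770 = 21.27 rad/s.

|ω_f| ≈ 21.3 rad/s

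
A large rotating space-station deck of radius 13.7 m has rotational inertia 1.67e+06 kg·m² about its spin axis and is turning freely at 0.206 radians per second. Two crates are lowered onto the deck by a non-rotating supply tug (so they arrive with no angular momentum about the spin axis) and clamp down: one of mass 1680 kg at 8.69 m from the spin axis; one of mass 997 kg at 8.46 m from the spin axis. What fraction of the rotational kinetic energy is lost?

fraction ≈ 0.106

The added mass arrives with no angular momentum about the spin axis, and any external torque about the spin axis is negligible, so the system's angular momentum is conserved.
Added inertia Σmr² = (1680)(8.69)² + (997)(8.46)² = 1.982e+05 kg·m²; I_f = 1.670e+06 + 1.982e+05 = 1.868e+06 kg·m².
ω_f = I_p ω_i / I_f = (1.670e+06)(0.206) / 1.868e+06 = 0.1841 rad/s.
KE_i = ½(1.670e+06)(0.2060 rad/s)² = 35430 J; KE_f = ½(1.868e+06)(0.1841)² = 31670 J.
Fraction lost = 0.1061.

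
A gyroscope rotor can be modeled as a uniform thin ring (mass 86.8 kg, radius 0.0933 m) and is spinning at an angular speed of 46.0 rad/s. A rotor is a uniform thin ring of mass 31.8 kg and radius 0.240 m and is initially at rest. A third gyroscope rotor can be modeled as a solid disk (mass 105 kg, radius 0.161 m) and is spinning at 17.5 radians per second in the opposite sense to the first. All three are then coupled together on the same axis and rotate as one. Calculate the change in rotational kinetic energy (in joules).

ΔKE ≈ -993 J

No external torque acts about the common axis, so total angular momentum is conserved.
Moments of inertia: I_A = (86.8)(0.0933)² = 0.7556 kg·m²; I_B = (31.8)(0.240)² = 1.832 kg·m²; I_C = ½(105)(0.161)² = 1.361 kg·m².
Taking A's sense as positive: L = (0.7556)(46.0) − (1.361)(17.5) = 10.94 kg·m²·rad/s.
Combined I = 0.7556 + 1.832 + 1.361 = 3.948 kg·m².
ω_f = L / I = 10.94 / 3.948 = 2.771 rad/s.
KE_i = ½ΣIω² = 1008 J; KE_f = ½(3.948)(2.771)² = 15.16 J.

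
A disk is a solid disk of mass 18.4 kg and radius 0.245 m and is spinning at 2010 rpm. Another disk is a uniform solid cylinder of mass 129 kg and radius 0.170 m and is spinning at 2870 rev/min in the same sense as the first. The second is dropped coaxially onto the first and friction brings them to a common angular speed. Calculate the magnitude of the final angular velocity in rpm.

|ω_f| ≈ 2670 rpm

The coupling torques are internal; angular momentum about the shared axis is conserved.
Moments of inertia: I_A = ½(18.4)(0.245)² = 0.5522 kg·m²; I_B = ½(129)(0.170)² = 1.864 kg·m².
Taking A's sense as positive: L = (0.5522)(2010) + (1.864)(2870) = 6460 kg·m²·rpm.
Combined I = 0.5522 + 1.864 = 2.416 kg·m².
ω_f = L / I = 6460 / 2.416 = 2673 rpm.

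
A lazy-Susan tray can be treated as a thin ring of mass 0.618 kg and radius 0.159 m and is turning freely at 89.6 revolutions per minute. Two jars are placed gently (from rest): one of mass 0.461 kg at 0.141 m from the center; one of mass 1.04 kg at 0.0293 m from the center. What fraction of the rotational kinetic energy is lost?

No external torque acts about the center; L_before = L_after.
I_p = (0.618)(0.159)² = 0.01562 kg·m².
Added inertia Σmr² = (0.461)(0.141)² + (1.04)(0.0293)² = 0.01006 kg·m²; I_f = 0.01562 + 0.01006 = 0.02568 kg·m².
ω_f = I_p ω_i / I_f = (0.01562)(89.6) / 0.02568 = 54.51 rpm.
KE_i = ½(0.01562)(9.383 rad/s)² = 0.6877 J; KE_f = ½(0.02568)(5.708)² = 0.4184 J.
Fraction lost = 0.3916.

fraction ≈ 0.392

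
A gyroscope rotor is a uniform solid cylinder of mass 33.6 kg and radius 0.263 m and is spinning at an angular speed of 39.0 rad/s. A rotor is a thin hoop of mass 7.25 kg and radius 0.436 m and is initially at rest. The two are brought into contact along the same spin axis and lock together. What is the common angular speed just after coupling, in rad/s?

The coupling torques are internal; angular momentum about the shared axis is conserved.
Moments of inertia: I_A = ½(33.6)(0.263)² = 1.162 kg·m²; I_B = (7.25)(0.436)² = 1.378 kg·m².
Taking A's sense as positive: L = (1.162)(39.0) = 45.32 kg·m²·rad/s.
Combined I = 1.162 + 1.378 = 2.540 kg·m².
ω_f = L / I = 45.32 / 2.540 = 17.84 rad/s.

|ω_f| ≈ 17.8 rad/s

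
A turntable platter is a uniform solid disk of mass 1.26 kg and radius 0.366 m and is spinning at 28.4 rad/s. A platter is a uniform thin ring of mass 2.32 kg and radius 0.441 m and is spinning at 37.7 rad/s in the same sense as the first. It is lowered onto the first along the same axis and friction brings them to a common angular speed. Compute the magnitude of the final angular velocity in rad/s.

No external torque acts about the common axis, so total angular momentum is conserved.
Moments of inertia: I_A = ½(1.26)(0.366)² = 0.08439 kg·m²; I_B = (2.32)(0.441)² = 0.4512 kg·m².
Taking A's sense as positive: L = (0.08439)(28.4) + (0.4512)(37.7) = 19.41 kg·m²·rad/s.
Combined I = 0.08439 + 0.4512 = 0.5356 kg·m².
ω_f = L / I = 19.41 / 0.5356 = 36.23 rad/s.

|ω_f| ≈ 36.2 rad/s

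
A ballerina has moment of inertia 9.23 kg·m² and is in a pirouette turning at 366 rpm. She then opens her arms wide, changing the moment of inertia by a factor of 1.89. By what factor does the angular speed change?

With no external torque about the axis, L is conserved: I₁ω₁ = I₂ω₂.
I₂ = 1.89 × 9.23 = 17.44 kg·m².
ω₂/ω₁ = I₁/I₂ = 9.230 / 17.44 = 0.5291.

ω₂/ω₁ ≈ 0.529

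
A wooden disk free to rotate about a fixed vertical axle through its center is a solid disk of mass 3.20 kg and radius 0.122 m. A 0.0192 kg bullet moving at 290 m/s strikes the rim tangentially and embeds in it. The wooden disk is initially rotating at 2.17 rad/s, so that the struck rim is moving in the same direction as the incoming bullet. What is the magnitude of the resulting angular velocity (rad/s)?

|ω_f| ≈ 30.3 rad/s

About the axle the impulsive forces during the collision are internal, so angular momentum about that axis is conserved.
I_p = ½(3.20)(0.122)² = 0.02381 kg·m². Taking the sense of the bullet's angular momentum as positive, L_{bullet} = m v R = (0.0192)(290)(0.122) = 0.6793 kg·m²/s.
L_i = +I_p ω_p + m v R = +(0.02381)(2.17) + 0.6793 = 0.7310 kg·m²/s.
After sticking, I_f = I_p + m R² = 0.02381 + (0.0192)(0.122)² = 0.02410 kg·m².
ω_f = L_i / I_f = 0.7310 / 0.02410 = 30.33 rad/s.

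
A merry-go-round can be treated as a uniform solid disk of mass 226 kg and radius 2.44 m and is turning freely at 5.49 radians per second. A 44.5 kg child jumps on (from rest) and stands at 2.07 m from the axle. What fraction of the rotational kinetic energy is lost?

fraction ≈ 0.221

No external torque acts about the axle; L_before = L_after.
I_p = ½(226)(2.44)² = 672.8 kg·m².
Added inertia Σmr² = (44.5)(2.07)² = 190.7 kg·m²; I_f = 672.8 + 190.7 = 863.4 kg·m².
ω_f = I_p ω_i / I_f = (672.8)(5.49) / 863.4 = 4.278 rad/s.
KE_i = ½(672.8)(5.490 rad/s)² = 10140 J; KE_f = ½(863.4)(4.278)² = 7900 J.
Fraction lost = 0.2208.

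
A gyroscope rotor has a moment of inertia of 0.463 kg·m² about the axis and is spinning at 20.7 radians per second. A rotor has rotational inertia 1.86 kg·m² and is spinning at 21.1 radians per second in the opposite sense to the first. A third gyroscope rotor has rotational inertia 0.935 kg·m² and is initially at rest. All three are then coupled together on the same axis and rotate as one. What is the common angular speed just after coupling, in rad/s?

|ω_f| ≈ 9.10 rad/s

The coupling torques are internal; angular momentum about the shared axis is conserved.
Taking A's sense as positive: L = (0.4630)(20.7) − (1.860)(21.1) = -29.66 kg·m²·rad/s.
Combined I = 0.4630 + 1.860 + 0.9350 = 3.258 kg·m².
ω_f = L / I = -29.66 / 3.258 = -9.104 rad/s.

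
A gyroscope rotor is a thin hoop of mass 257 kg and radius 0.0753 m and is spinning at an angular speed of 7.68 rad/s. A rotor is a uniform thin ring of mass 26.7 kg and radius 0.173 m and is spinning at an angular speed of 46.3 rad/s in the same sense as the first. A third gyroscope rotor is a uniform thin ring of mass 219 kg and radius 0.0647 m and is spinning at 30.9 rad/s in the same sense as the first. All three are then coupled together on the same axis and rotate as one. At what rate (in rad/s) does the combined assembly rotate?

|ω_f| ≈ 24.1 rad/s

No external torque acts about the common axis, so total angular momentum is conserved.
Moments of inertia: I_A = (257)(0.0753)² = 1.457 kg·m²; I_B = (26.7)(0.173)² = 0.7991 kg·m²; I_C = (219)(0.0647)² = 0.9168 kg·m².
Taking A's sense as positive: L = (1.457)(7.68) + (0.7991)(46.3) + (0.9168)(30.9) = 76.52 kg·m²·rad/s.
Combined I = 1.457 + 0.7991 + 0.9168 = 3.173 kg·m².
ω_f = L / I = 76.52 / 3.173 = 24.11 rad/s.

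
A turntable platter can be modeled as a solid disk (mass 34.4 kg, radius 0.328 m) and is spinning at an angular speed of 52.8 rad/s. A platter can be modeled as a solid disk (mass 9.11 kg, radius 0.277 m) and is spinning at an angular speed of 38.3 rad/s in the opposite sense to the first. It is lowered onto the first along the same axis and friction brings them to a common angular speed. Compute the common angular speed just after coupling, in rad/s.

|ω_f| ≈ 38.3 rad/s

The coupling torques are internal; angular momentum about the shared axis is conserved.
Moments of inertia: I_A = ½(34.4)(0.328)² = 1.850 kg·m²; I_B = ½(9.11)(0.277)² = 0.3495 kg·m².
Taking A's sense as positive: L = (1.850)(52.8) − (0.3495)(38.3) = 84.32 kg·m²·rad/s.
Combined I = 1.850 + 0.3495 = 2.200 kg·m².
ω_f = L / I = 84.32 / 2.200 = 38.33 rad/s.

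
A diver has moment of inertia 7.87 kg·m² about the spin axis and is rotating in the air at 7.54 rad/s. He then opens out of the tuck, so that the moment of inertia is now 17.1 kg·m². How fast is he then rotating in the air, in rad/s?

ω₂ ≈ 3.47 rad/s

Angular momentum about the spin axis is conserved since the torque about it is zero.
ω₂ = I₁ω₁ / I₂ = (7.870)(7.54 rad/s) / (17.10) = 3.470 rad/s.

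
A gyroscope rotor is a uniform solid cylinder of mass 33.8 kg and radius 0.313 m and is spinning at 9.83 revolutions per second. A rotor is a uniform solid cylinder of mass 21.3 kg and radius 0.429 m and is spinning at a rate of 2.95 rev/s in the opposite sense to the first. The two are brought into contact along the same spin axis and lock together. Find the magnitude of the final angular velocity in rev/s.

|ω_f| ≈ 2.90 rev/s

The coupling torques are internal; angular momentum about the shared axis is conserved.
Moments of inertia: I_A = ½(33.8)(0.313)² = 1.656 kg·m²; I_B = ½(21.3)(0.429)² = 1.960 kg·m².
Taking A's sense as positive: L = (1.656)(9.83) − (1.960)(2.95) = 10.49 kg·m²·rev/s.
Combined I = 1.656 + 1.960 = 3.616 kg·m².
ω_f = L / I = 10.49 / 3.616 = 2.902 rev/s.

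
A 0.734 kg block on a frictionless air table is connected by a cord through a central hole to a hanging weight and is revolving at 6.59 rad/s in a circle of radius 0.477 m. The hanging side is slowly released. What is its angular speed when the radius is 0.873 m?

No torque about the axis ⇒ m r₁² ω₁ = m r₂² ω₂.
ω₂ = ω₁ (r₁/r₂)² = (6.59)(0.477/0.873)² = 1.967 rad/s.

ω₂ ≈ 1.97 rad/s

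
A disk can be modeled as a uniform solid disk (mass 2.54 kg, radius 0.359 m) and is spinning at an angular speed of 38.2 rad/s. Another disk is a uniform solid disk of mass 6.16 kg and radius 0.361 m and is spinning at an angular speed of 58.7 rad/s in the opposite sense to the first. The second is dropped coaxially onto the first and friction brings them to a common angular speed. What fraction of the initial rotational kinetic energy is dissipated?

fraction ≈ 0.673

The coupling torques are internal; angular momentum about the shared axis is conserved.
Moments of inertia: I_A = ½(2.54)(0.359)² = 0.1637 kg·m²; I_B = ½(6.16)(0.361)² = 0.4014 kg·m².
Taking A's sense as positive: L = (0.1637)(38.2) − (0.4014)(58.7) = -17.31 kg·m²·rad/s.
Combined I = 0.1637 + 0.4014 = 0.5651 kg·m².
ω_f = L / I = -17.31 / 0.5651 = -30.63 rad/s.
KE_i = ½ΣIω² = 811.0 J; KE_f = ½(0.5651)(30.63)² = 265.1 J.
Fraction dissipated = (KE_i − KE_f)/KE_i = 0.6731.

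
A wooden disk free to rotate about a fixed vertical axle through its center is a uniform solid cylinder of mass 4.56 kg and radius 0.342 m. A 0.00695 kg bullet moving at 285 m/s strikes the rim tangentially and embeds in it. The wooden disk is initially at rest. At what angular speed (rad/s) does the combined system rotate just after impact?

|ω_f| ≈ 2.53 rad/s

The axle reaction passes through the axle and exerts no torque about it; angular momentum about the axle is conserved through the impact.
I_p = ½(4.56)(0.342)² = 0.2667 kg·m². Taking the sense of the bullet's angular momentum as positive, L_{bullet} = m v R = (0.00695)(285)(0.342) = 0.6774 kg·m²/s.
L_i = 0 + 0.6774 = 0.6774 kg·m²/s.
After sticking, I_f = I_p + m R² = 0.2667 + (0.00695)(0.342)² = 0.2675 kg·m².
ω_f = L_i / I_f = 0.6774 / 0.2675 = 2.532 rad/s.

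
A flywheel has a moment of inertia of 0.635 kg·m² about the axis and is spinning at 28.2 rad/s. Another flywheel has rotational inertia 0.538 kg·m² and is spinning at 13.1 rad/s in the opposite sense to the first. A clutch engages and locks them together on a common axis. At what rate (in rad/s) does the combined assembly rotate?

|ω_f| ≈ 9.26 rad/s

No external torque acts about the common axis, so total angular momentum is conserved.
Taking A's sense as positive: L = (0.6350)(28.2) − (0.5380)(13.1) = 10.86 kg·m²·rad/s.
Combined I = 0.6350 + 0.5380 = 1.173 kg·m².
ω_f = L / I = 10.86 / 1.173 = 9.258 rad/s.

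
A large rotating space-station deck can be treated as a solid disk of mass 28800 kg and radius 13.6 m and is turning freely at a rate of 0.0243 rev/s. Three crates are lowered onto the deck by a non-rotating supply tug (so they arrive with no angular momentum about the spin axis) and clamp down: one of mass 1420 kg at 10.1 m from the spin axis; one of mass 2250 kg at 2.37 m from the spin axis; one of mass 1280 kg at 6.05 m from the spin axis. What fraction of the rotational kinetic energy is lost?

fraction ≈ 0.0713

No external torque acts about the spin axis; L_before = L_after.
I_p = ½(28800)(13.6)² = 2.663e+06 kg·m².
Added inertia Σmr² = (1420)(10.1)² + (2250)(2.37)² + (1280)(6.05)² = 2.043e+05 kg·m²; I_f = 2.663e+06 + 2.043e+05 = 2.868e+06 kg·m².
ω_f = I_p ω_i / I_f = (2.663e+06)(0.0243) / 2.868e+06 = 0.02257 rev/s.
KE_i = ½(2.663e+06)(0.1527 rad/s)² = 31040 J; KE_f = ½(2.868e+06)(0.1418)² = 28830 J.
Fraction lost = 0.07126.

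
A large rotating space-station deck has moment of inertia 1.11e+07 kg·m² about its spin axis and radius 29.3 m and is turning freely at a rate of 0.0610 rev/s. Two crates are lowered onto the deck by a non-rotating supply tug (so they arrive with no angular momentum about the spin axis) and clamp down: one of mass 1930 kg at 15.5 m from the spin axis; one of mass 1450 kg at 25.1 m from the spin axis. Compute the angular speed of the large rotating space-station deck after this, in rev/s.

No external torque acts about the spin axis; L_before = L_after.
Added inertia Σmr² = (1930)(15.5)² + (1450)(25.1)² = 1.377e+06 kg·m²; I_f = 1.110e+07 + 1.377e+06 = 1.248e+07 kg·m².
ω_f = I_p ω_i / I_f = (1.110e+07)(0.0610) / 1.248e+07 = 0.05427 rev/s.

ω_f ≈ 0.0543 rev/s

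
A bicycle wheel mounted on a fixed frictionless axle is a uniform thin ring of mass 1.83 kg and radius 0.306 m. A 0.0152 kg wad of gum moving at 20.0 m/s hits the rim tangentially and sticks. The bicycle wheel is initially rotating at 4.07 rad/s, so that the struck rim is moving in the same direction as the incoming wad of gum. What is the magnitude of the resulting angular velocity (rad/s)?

The axle reaction passes through the axle and exerts no torque about it; angular momentum about the axle is conserved through the impact.
I_p = (1.83)(0.306)² = 0.1714 kg·m². Taking the sense of the wad of gum's angular momentum as positive, L_{wad} = m v R = (0.0152)(20.0)(0.306) = 0.09302 kg·m²/s.
L_i = +I_p ω_p + m v R = +(0.1714)(4.07) + 0.09302 = 0.7904 kg·m²/s.
After sticking, I_f = I_p + m R² = 0.1714 + (0.0152)(0.306)² = 0.1728 kg·m².
ω_f = L_i / I_f = 0.7904 / 0.1728 = 4.575 rad/s.

|ω_f| ≈ 4.57 rad/s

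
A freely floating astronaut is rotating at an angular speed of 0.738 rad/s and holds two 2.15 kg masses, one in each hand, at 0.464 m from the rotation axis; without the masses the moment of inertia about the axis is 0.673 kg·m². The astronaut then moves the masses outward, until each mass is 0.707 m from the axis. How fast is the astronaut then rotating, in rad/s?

Angular momentum about the spin axis is conserved since the torque about it is zero.
I₁ = 0.673 + 2(2.15)(0.464)² = 1.599 kg·m²; I₂ = 0.673 + 2(2.15)(0.707)² = 2.822 kg·m².
ω₂ = I₁ω₁ / I₂ = (1.599)(0.738 rad/s) / (2.822) = 0.4181 rad/s.

ω₂ ≈ 0.418 rad/s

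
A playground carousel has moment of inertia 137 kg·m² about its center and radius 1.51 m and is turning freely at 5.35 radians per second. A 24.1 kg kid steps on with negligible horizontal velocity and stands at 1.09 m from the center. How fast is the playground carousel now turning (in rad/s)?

The added mass arrives with no angular momentum about the center, and any external torque about the center is negligible, so the system's angular momentum is conserved.
Added inertia Σmr² = (24.1)(1.09)² = 28.63 kg·m²; I_f = 137.0 + 28.63 = 165.6 kg·m².
ω_f = I_p ω_i / I_f = (137.0)(5.35) / 165.6 = 4.425 rad/s.

ω_f ≈ 4.43 rad/s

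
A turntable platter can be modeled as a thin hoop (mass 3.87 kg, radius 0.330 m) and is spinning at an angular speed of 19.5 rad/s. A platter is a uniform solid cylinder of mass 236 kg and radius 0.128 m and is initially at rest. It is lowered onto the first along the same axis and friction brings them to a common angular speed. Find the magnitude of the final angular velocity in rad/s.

|ω_f| ≈ 3.49 rad/s

The coupling torques are internal; angular momentum about the shared axis is conserved.
Moments of inertia: I_A = (3.87)(0.330)² = 0.4214 kg·m²; I_B = ½(236)(0.128)² = 1.933 kg·m².
Taking A's sense as positive: L = (0.4214)(19.5) = 8.218 kg·m²·rad/s.
Combined I = 0.4214 + 1.933 = 2.355 kg·m².
ω_f = L / I = 8.218 / 2.355 = 3.490 rad/s.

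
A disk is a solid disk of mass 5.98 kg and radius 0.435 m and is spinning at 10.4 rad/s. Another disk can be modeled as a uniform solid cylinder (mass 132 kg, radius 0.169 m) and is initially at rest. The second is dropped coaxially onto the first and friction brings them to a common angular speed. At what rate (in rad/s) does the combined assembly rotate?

|ω_f| ≈ 2.40 rad/s

No external torque acts about the common axis, so total angular momentum is conserved.
Moments of inertia: I_A = ½(5.98)(0.435)² = 0.5658 kg·m²; I_B = ½(132)(0.169)² = 1.885 kg·m².
Taking A's sense as positive: L = (0.5658)(10.4) = 5.884 kg·m²·rad/s.
Combined I = 0.5658 + 1.885 = 2.451 kg·m².
ω_f = L / I = 5.884 / 2.451 = 2.401 rad/s.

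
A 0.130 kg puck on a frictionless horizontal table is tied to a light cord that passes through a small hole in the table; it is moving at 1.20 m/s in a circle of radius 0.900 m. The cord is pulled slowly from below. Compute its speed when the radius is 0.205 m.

The only horizontal force on the mass is along the cord (radial), so it exerts no torque about the hole and angular momentum m v r is conserved.
v₂ = v₁ r₁ / r₂ = (1.20)(0.900) / (0.205) = 5.268 m/s.

v₂ ≈ 5.27 m/s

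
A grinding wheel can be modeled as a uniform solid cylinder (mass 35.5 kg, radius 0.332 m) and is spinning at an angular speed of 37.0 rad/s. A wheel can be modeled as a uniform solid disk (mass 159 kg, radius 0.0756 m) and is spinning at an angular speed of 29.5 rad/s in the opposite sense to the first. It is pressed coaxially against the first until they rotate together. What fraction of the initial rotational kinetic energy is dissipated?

fraction ≈ 0.530

No external torque acts about the common axis, so total angular momentum is conserved.
Moments of inertia: I_A = ½(35.5)(0.332)² = 1.956 kg·m²; I_B = ½(159)(0.0756)² = 0.4544 kg·m².
Taking A's sense as positive: L = (1.956)(37.0) − (0.4544)(29.5) = 58.99 kg·m²·rad/s.
Combined I = 1.956 + 0.4544 = 2.411 kg·m².
ω_f = L / I = 58.99 / 2.411 = 24.47 rad/s.
KE_i = ½ΣIω² = 1537 J; KE_f = ½(2.411)(24.47)² = 721.6 J.
Fraction dissipated = (KE_i − KE_f)/KE_i = 0.5305.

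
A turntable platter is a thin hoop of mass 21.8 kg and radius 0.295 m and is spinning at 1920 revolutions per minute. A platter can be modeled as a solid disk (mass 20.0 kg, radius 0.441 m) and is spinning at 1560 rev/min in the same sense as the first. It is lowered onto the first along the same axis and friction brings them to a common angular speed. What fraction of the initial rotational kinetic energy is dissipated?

fraction ≈ 0.0106

No external torque acts about the common axis, so total angular momentum is conserved.
Moments of inertia: I_A = (21.8)(0.295)² = 1.897 kg·m²; I_B = ½(20.0)(0.441)² = 1.945 kg·m².
Taking A's sense as positive: L = (1.897)(1920) + (1.945)(1560) = 6676 kg·m²·rpm.
Combined I = 1.897 + 1.945 = 3.842 kg·m².
ω_f = L / I = 6676 / 3.842 = 1738 rpm.
KE_i = ½ΣIω² = 64300 J; KE_f = ½(3.842)(182.0)² = 63620 J.
Fraction dissipated = (KE_i − KE_f)/KE_i = 0.01061.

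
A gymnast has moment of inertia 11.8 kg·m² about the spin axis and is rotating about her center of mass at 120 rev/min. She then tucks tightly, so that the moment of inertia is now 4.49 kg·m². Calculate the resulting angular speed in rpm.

ω₂ ≈ 315 rpm

No external torque acts about the spin axis, so angular momentum is conserved.
ω₂ = I₁ω₁ / I₂ = (11.80)(120 rpm) / (4.490) = 315.4 rpm.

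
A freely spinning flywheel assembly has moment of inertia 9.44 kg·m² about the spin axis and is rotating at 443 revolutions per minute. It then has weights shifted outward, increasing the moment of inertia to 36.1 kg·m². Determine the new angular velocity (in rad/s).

With no external torque about the axis, L is conserved: I₁ω₁ = I₂ω₂.
ω₂ = I₁ω₁ / I₂ = (9.440)(443 rpm) / (36.10) = 115.8 rpm = 12.13 rad/s.

ω₂ ≈ 12.1 rad/s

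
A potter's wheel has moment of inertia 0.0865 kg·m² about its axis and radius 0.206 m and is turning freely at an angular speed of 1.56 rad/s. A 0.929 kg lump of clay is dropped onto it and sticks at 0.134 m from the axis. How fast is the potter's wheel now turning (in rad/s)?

ω_f ≈ 1.31 rad/s

The added mass arrives with no angular momentum about the axis, and any external torque about the axis is negligible, so the system's angular momentum is conserved.
Added inertia Σmr² = (0.929)(0.134)² = 0.01668 kg·m²; I_f = 0.08650 + 0.01668 = 0.1032 kg·m².
ω_f = I_p ω_i / I_f = (0.08650)(1.56) / 0.1032 = 1.308 rad/s.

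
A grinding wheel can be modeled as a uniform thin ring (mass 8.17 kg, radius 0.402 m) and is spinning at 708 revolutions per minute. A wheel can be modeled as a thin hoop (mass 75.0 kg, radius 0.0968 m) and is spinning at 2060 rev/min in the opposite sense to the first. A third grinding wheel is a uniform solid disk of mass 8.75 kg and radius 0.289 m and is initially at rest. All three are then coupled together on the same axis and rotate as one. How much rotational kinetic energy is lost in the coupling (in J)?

ΔKE lost ≈ 19400 J

The coupling torques are internal; angular momentum about the shared axis is conserved.
Moments of inertia: I_A = (8.17)(0.402)² = 1.320 kg·m²; I_B = (75.0)(0.0968)² = 0.7028 kg·m²; I_C = ½(8.75)(0.289)² = 0.3654 kg·m².
Taking A's sense as positive: L = (1.320)(708) − (0.7028)(2060) = -512.9 kg·m²·rpm.
Combined I = 1.320 + 0.7028 + 0.3654 = 2.388 kg·m².
ω_f = L / I = -512.9 / 2.388 = -214.8 rpm.
KE_i = ½ΣIω² = 19980 J; KE_f = ½(2.388)(22.49)² = 604.0 J.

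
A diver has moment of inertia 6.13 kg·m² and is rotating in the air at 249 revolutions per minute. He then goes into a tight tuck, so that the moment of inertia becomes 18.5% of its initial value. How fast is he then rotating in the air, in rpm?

ω₂ ≈ 1350 rpm

With no external torque about the axis, L is conserved: I₁ω₁ = I₂ω₂.
I₂ = 0.185 × 6.13 = 1.134 kg·m².
ω₂ = I₁ω₁ / I₂ = (6.130)(249 rpm) / (1.134) = 1346 rpm.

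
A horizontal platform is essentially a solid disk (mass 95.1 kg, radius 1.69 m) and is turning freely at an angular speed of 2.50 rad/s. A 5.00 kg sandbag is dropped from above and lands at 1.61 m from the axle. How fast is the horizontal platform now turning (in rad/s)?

ω_f ≈ 2.28 rad/s

The added mass arrives with no angular momentum about the axle, and any external torque about the axle is negligible, so the system's angular momentum is conserved.
I_p = ½(95.1)(1.69)² = 135.8 kg·m².
Added inertia Σmr² = (5.00)(1.61)² = 12.96 kg·m²; I_f = 135.8 + 12.96 = 148.8 kg·m².
ω_f = I_p ω_i / I_f = (135.8)(2.50) / 148.8 = 2.282 rad/s.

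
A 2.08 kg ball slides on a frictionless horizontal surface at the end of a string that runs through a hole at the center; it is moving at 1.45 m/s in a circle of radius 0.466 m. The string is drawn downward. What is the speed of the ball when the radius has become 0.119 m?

v₂ ≈ 5.68 m/s

Central (radial) force ⇒ zero torque about the center ⇒ m v r is constant.
v₂ = v₁ r₁ / r₂ = (1.45)(0.466) / (0.119) = 5.678 m/s.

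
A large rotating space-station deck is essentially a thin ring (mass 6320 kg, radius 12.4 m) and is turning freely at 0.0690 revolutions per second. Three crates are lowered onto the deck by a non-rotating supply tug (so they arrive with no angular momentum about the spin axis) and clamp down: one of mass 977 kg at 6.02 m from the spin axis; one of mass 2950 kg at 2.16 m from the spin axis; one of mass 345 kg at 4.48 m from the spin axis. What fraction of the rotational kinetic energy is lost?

The added mass arrives with no angular momentum about the spin axis, and any external torque about the spin axis is negligible, so the system's angular momentum is conserved.
I_p = (6320)(12.4)² = 9.718e+05 kg·m².
Added inertia Σmr² = (977)(6.02)² + (2950)(2.16)² + (345)(4.48)² = 56090 kg·m²; I_f = 9.718e+05 + 56090 = 1.028e+06 kg·m².
ω_f = I_p ω_i / I_f = (9.718e+05)(0.0690) / 1.028e+06 = 0.06523 rev/s.
KE_i = ½(9.718e+05)(0.4335 rad/s)² = 91320 J; KE_f = ½(1.028e+06)(0.4099)² = 86340 J.
Fraction lost = 0.05457.

fraction ≈ 0.0546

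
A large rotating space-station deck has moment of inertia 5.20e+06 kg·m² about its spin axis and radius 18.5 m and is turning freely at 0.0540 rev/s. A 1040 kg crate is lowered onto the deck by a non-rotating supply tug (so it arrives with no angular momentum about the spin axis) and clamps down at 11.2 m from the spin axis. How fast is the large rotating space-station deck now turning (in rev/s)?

ω_f ≈ 0.0527 rev/s

The added mass arrives with no angular momentum about the spin axis, and any external torque about the spin axis is negligible, so the system's angular momentum is conserved.
Added inertia Σmr² = (1040)(11.2)² = 1.305e+05 kg·m²; I_f = 5.200e+06 + 1.305e+05 = 5.330e+06 kg·m².
ω_f = I_p ω_i / I_f = (5.200e+06)(0.0540) / 5.330e+06 = 0.05268 rev/s.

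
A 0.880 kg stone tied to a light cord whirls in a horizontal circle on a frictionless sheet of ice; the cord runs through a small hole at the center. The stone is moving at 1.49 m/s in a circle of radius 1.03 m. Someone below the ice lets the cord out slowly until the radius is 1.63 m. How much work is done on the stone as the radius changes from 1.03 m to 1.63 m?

W ≈ -0.587 J

Central (radial) force ⇒ zero torque about the center ⇒ m v r is constant.
v₂ = v₁ r₁ / r₂ = (1.49)(1.03) / (1.63) = 0.9415 m/s.
W = ΔKE = ½m(v₂² − v₁²) = -0.5868 J.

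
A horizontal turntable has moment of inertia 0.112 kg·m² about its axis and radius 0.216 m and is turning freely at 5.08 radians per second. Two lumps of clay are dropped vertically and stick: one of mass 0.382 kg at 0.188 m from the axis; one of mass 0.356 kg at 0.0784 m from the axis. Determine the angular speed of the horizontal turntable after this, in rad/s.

ω_f ≈ 4.46 rad/s

No external torque acts about the axis; L_before = L_after.
Added inertia Σmr² = (0.382)(0.188)² + (0.356)(0.0784)² = 0.01569 kg·m²; I_f = 0.1120 + 0.01569 = 0.1277 kg·m².
ω_f = I_p ω_i / I_f = (0.1120)(5.08) / 0.1277 = 4.456 rad/s.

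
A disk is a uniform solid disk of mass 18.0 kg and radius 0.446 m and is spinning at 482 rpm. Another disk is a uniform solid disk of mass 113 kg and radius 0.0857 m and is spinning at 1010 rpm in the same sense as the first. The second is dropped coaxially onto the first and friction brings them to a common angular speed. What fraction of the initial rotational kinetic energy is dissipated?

fraction ≈ 0.112

The coupling torques are internal; angular momentum about the shared axis is conserved.
Moments of inertia: I_A = ½(18.0)(0.446)² = 1.790 kg·m²; I_B = ½(113)(0.0857)² = 0.4150 kg·m².
Taking A's sense as positive: L = (1.790)(482) + (0.4150)(1010) = 1282 kg·m²·rpm.
Combined I = 1.790 + 0.4150 = 2.205 kg·m².
ω_f = L / I = 1282 / 2.205 = 581.4 rpm.
KE_i = ½ΣIω² = 4602 J; KE_f = ½(2.205)(60.88)² = 4087 J.
Fraction dissipated = (KE_i − KE_f)/KE_i = 0.1119.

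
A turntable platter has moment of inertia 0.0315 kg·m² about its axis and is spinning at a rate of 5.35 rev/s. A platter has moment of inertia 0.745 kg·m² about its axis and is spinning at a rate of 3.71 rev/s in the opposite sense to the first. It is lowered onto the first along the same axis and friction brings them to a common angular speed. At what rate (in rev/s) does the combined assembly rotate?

|ω_f| ≈ 3.34 rev/s

No external torque acts about the common axis, so total angular momentum is conserved.
Taking A's sense as positive: L = (0.03150)(5.35) − (0.7450)(3.71) = -2.595 kg·m²·rev/s.
Combined I = 0.03150 + 0.7450 = 0.7765 kg·m².
ω_f = L / I = -2.595 / 0.7765 = -3.342 rev/s.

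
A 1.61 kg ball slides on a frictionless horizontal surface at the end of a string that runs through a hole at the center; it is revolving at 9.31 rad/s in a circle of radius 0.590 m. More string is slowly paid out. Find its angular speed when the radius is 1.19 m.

No torque about the axis ⇒ m r₁² ω₁ = m r₂² ω₂.
ω₂ = ω₁ (r₁/r₂)² = (9.31)(0.590/1.19)² = 2.289 rad/s.

ω₂ ≈ 2.29 rad/s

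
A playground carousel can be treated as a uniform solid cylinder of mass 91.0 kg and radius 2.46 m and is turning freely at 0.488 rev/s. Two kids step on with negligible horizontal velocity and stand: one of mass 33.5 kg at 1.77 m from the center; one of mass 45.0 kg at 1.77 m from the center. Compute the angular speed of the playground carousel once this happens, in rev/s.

ω_f ≈ 0.258 rev/s

The added mass arrives with no angular momentum about the center, and any external torque about the center is negligible, so the system's angular momentum is conserved.
I_p = ½(91.0)(2.46)² = 275.3 kg·m².
Added inertia Σmr² = (33.5)(1.77)² + (45.0)(1.77)² = 245.9 kg·m²; I_f = 275.3 + 245.9 = 521.3 kg·m².
ω_f = I_p ω_i / I_f = (275.3)(0.488) / 521.3 = 0.2578 rev/s.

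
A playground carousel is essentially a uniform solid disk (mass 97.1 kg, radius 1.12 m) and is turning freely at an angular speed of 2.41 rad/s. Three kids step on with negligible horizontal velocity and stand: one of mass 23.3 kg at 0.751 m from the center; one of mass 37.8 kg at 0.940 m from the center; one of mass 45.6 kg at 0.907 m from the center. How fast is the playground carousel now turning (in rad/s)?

ω_f ≈ 1.01 rad/s

The added mass arrives with no angular momentum about the center, and any external torque about the center is negligible, so the system's angular momentum is conserved.
I_p = ½(97.1)(1.12)² = 60.90 kg·m².
Added inertia Σmr² = (23.3)(0.751)² + (37.8)(0.940)² + (45.6)(0.907)² = 84.05 kg·m²; I_f = 60.90 + 84.05 = 145.0 kg·m².
ω_f = I_p ω_i / I_f = (60.90)(2.41) / 145.0 = 1.013 rad/s.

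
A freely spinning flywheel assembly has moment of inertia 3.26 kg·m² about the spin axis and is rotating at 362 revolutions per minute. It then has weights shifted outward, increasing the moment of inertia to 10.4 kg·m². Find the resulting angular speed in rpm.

No external torque acts about the spin axis, so angular momentum is conserved.
ω₂ = I₁ω₁ / I₂ = (3.260)(362 rpm) / (10.40) = 113.5 rpm.

ω₂ ≈ 113 rpm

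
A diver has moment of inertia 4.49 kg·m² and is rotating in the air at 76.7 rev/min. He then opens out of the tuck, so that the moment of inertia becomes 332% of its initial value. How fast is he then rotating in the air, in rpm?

ω₂ ≈ 23.1 rpm

No external torque acts about the spin axis, so angular momentum is conserved.
I₂ = 3.32 × 4.49 = 14.91 kg·m².
ω₂ = I₁ω₁ / I₂ = (4.490)(76.7 rpm) / (14.91) = 23.10 rpm.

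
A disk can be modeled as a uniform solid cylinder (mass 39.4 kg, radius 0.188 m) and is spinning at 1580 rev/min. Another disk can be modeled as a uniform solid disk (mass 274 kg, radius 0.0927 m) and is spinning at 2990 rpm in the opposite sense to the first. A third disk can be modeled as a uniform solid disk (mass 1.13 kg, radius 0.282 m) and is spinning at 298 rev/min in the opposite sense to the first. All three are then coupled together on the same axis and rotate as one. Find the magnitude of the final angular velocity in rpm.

|ω_f| ≈ 1270 rpm

The coupling torques are internal; angular momentum about the shared axis is conserved.
Moments of inertia: I_A = ½(39.4)(0.188)² = 0.6963 kg·m²; I_B = ½(274)(0.0927)² = 1.177 kg·m²; I_C = ½(1.13)(0.282)² = 0.04493 kg·m².
Taking A's sense as positive: L = (0.6963)(1580) − (1.177)(2990) − (0.04493)(298) = -2433 kg·m²·rpm.
Combined I = 0.6963 + 1.177 + 0.04493 = 1.918 kg·m².
ω_f = L / I = -2433 / 1.918 = -1268 rpm.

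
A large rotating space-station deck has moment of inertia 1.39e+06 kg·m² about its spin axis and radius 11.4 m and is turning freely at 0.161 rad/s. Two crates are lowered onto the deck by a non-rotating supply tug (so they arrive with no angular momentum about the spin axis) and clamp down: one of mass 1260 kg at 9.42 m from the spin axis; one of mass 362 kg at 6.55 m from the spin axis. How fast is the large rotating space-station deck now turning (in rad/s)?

ω_f ≈ 0.147 rad/s

The added mass arrives with no angular momentum about the spin axis, and any external torque about the spin axis is negligible, so the system's angular momentum is conserved.
Added inertia Σmr² = (1260)(9.42)² + (362)(6.55)² = 1.273e+05 kg·m²; I_f = 1.390e+06 + 1.273e+05 = 1.517e+06 kg·m².
ω_f = I_p ω_i / I_f = (1.390e+06)(0.161) / 1.517e+06 = 0.1475 rad/s.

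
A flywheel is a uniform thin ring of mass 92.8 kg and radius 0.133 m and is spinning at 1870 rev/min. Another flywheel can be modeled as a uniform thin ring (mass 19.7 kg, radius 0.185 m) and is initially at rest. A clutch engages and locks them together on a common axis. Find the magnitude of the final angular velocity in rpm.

|ω_f| ≈ 1330 rpm

The coupling torques are internal; angular momentum about the shared axis is conserved.
Moments of inertia: I_A = (92.8)(0.133)² = 1.642 kg·m²; I_B = (19.7)(0.185)² = 0.6742 kg·m².
Taking A's sense as positive: L = (1.642)(1870) = 3070 kg·m²·rpm.
Combined I = 1.642 + 0.6742 = 2.316 kg·m².
ω_f = L / I = 3070 / 2.316 = 1326 rpm.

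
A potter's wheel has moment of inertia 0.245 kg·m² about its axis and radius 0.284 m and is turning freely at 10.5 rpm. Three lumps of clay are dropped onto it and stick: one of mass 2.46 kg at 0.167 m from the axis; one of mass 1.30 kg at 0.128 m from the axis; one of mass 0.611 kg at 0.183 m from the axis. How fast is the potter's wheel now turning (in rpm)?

The added mass arrives with no angular momentum about the axis, and any external torque about the axis is negligible, so the system's angular momentum is conserved.
Added inertia Σmr² = (2.46)(0.167)² + (1.30)(0.128)² + (0.611)(0.183)² = 0.1104 kg·m²; I_f = 0.2450 + 0.1104 = 0.3554 kg·m².
ω_f = I_p ω_i / I_f = (0.2450)(10.5) / 0.3554 = 7.239 rpm.

ω_f ≈ 7.24 rpm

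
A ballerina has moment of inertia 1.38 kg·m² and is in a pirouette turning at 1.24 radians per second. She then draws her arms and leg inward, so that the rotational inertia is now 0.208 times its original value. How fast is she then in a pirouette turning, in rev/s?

ω₂ ≈ 0.949 rev/s

No external torque acts about the spin axis, so angular momentum is conserved.
I₂ = 0.208 × 1.38 = 0.2870 kg·m².
ω₂ = I₁ω₁ / I₂ = (1.380)(1.24 rad/s) / (0.2870) = 5.962 rad/s = 0.9488 rev/s.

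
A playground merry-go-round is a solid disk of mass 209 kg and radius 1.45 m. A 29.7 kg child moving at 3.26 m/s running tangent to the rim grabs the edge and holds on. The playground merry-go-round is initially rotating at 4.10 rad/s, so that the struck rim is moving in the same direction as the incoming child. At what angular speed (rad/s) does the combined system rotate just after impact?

|ω_f| ≈ 3.69 rad/s

About the axle the impulsive forces during the collision are internal, so angular momentum about that axis is conserved.
I_p = ½(209)(1.45)² = 219.7 kg·m². Taking the sense of the child's angular momentum as positive, L_{child} = m v R = (29.7)(3.26)(1.45) = 140.4 kg·m²/s.
L_i = +I_p ω_p + m v R = +(219.7)(4.10) + 140.4 = 1041 kg·m²/s.
After sticking, I_f = I_p + m R² = 219.7 + (29.7)(1.45)² = 282.2 kg·m².
ω_f = L_i / I_f = 1041 / 282.2 = 3.690 rad/s.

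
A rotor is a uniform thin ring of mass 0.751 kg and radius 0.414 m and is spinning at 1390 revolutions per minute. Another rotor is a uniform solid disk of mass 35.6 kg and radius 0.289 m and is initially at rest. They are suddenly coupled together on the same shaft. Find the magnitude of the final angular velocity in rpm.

|ω_f| ≈ 111 rpm

No external torque acts about the common axis, so total angular momentum is conserved.
Moments of inertia: I_A = (0.751)(0.414)² = 0.1287 kg·m²; I_B = ½(35.6)(0.289)² = 1.487 kg·m².
Taking A's sense as positive: L = (0.1287)(1390) = 178.9 kg·m²·rpm.
Combined I = 0.1287 + 1.487 = 1.615 kg·m².
ω_f = L / I = 178.9 / 1.615 = 110.8 rpm.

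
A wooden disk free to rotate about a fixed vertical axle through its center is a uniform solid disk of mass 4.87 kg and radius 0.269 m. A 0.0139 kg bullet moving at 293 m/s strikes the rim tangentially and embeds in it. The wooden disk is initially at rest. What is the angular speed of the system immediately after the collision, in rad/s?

|ω_f| ≈ 6.18 rad/s

The axle reaction passes through the axle and exerts no torque about it; angular momentum about the axle is conserved through the impact.
I_p = ½(4.87)(0.269)² = 0.1762 kg·m². Taking the sense of the bullet's angular momentum as positive, L_{bullet} = m v R = (0.0139)(293)(0.269) = 1.096 kg·m²/s.
L_i = 0 + 1.096 = 1.096 kg·m²/s.
After sticking, I_f = I_p + m R² = 0.1762 + (0.0139)(0.269)² = 0.1772 kg·m².
ω_f = L_i / I_f = 1.096 / 0.1772 = 6.182 rad/s.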